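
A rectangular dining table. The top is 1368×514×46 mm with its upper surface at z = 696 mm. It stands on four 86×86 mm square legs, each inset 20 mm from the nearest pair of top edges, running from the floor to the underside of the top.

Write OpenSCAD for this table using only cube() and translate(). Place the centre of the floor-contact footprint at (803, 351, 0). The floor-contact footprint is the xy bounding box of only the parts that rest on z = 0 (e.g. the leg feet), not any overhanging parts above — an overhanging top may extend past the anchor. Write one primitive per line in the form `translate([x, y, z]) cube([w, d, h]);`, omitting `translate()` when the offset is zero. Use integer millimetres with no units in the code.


translate([119, 94, 650]) cube([1368, 514, 46]);
translate([139, 114, 0]) cube([86, 86, 650]);
translate([1381, 114, 0]) cube([86, 86, 650]);
translate([139, 502, 0]) cube([86, 86, 650]);
translate([1381, 502, 0]) cube([86, 86, 650]);


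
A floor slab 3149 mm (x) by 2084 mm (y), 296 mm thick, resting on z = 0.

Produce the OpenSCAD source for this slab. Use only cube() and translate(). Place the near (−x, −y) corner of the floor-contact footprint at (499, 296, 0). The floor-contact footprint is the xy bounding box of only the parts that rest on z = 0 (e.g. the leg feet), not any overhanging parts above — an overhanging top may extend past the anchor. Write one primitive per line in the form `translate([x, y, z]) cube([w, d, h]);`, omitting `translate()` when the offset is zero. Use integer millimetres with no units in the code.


translate([499, 296, 0]) cube([3149, 2084, 296]);


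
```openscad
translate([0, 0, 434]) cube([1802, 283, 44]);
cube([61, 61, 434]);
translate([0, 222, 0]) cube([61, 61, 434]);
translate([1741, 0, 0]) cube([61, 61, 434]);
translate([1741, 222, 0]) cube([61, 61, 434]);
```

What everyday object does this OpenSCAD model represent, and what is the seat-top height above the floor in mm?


A bench. The seat-top height is 478 mm.

A long slab on four corner posts — a bench. The slab sits at z = 434 with thickness 44, so the top is 434 + 44 = 478 mm.


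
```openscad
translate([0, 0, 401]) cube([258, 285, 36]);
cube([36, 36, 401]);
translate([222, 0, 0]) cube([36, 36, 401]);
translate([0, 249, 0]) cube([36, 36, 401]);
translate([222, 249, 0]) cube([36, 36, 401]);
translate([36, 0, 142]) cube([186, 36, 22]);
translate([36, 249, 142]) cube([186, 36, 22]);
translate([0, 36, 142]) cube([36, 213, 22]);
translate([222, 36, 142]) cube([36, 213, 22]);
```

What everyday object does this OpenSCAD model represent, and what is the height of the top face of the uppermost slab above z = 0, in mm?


A stool. The seat height is 437 mm.

A 258×285×36 slab at z = 401 on four corner posts — a stool. The seat top is 401 + 36 = 437 mm.


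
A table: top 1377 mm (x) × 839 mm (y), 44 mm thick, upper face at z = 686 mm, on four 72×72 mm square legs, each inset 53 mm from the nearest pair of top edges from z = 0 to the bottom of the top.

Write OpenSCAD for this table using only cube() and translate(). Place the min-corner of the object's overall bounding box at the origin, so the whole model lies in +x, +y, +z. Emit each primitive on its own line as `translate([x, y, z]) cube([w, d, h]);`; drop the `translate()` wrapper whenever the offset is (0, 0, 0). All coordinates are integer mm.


translate([0, 0, 642]) cube([1377, 839, 44]);
translate([53, 53, 0]) cube([72, 72, 642]);
translate([1252, 53, 0]) cube([72, 72, 642]);
translate([53, 714, 0]) cube([72, 72, 642]);
translate([1252, 714, 0]) cube([72, 72, 642]);


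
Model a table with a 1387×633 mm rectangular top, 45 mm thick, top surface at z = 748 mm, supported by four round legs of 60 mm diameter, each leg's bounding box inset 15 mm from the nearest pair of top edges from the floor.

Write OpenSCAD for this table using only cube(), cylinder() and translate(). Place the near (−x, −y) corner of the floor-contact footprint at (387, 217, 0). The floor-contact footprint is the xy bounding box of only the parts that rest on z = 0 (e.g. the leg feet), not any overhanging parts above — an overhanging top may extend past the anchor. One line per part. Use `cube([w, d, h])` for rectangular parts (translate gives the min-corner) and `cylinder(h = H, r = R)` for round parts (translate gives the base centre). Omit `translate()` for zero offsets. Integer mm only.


translate([372, 202, 703]) cube([1387, 633, 45]);
translate([417, 247, 0]) cylinder(h = 703, r = 30);
translate([1714, 247, 0]) cylinder(h = 703, r = 30);
translate([417, 790, 0]) cylinder(h = 703, r = 30);
translate([1714, 790, 0]) cylinder(h = 703, r = 30);


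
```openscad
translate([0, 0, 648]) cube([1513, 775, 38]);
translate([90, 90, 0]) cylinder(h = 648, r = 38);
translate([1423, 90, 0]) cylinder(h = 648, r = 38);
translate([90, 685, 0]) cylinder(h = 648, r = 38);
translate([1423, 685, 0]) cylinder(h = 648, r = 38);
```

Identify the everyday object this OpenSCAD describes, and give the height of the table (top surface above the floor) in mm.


A table. The table height is 686 mm.

A 1513×775×38 slab sits at z = 648 on four Ø76 mm round legs — a table. The top surface is at 648 + 38 = 686 mm.


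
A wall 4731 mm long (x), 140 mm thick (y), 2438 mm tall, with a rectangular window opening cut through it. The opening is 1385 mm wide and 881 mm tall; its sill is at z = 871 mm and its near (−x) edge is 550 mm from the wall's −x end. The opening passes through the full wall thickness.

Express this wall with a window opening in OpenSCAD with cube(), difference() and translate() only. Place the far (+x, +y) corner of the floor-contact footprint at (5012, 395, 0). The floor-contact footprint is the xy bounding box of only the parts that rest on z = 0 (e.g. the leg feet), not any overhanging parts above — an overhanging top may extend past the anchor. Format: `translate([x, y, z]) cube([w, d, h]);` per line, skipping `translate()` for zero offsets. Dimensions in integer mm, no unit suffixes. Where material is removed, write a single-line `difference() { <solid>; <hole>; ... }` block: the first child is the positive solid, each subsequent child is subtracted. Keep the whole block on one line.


difference() { translate([281, 255, 0]) cube([4731, 140, 2438]); translate([831, 255, 871]) cube([1385, 140, 881]); }


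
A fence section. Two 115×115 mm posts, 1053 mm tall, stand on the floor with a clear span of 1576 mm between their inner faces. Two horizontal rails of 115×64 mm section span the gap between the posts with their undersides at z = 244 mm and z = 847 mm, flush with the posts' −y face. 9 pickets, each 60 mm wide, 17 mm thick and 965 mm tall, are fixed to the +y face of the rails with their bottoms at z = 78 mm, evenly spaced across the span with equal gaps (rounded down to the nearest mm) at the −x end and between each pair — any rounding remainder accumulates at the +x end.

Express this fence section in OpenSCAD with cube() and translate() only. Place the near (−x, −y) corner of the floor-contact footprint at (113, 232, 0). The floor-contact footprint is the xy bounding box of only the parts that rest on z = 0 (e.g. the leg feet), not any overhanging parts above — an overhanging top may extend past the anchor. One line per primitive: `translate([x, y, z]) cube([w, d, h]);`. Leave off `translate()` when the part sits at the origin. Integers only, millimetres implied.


translate([113, 232, 0]) cube([115, 115, 1053]);
translate([1804, 232, 0]) cube([115, 115, 1053]);
translate([228, 232, 244]) cube([1576, 115, 64]);
translate([228, 232, 847]) cube([1576, 115, 64]);
translate([331, 347, 78]) cube([60, 17, 965]);
translate([494, 347, 78]) cube([60, 17, 965]);
translate([657, 347, 78]) cube([60, 17, 965]);
translate([820, 347, 78]) cube([60, 17, 965]);
translate([983, 347, 78]) cube([60, 17, 965]);
translate([1146, 347, 78]) cube([60, 17, 965]);
translate([1309, 347, 78]) cube([60, 17, 965]);
translate([1472, 347, 78]) cube([60, 17, 965]);
translate([1635, 347, 78]) cube([60, 17, 965]);


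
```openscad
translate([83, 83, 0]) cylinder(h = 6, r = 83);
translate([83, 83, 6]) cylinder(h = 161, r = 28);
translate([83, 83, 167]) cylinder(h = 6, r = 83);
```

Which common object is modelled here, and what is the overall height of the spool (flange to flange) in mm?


A spool. The overall height is 173 mm.

Three coaxial cylinders, large–small–large — a spool. Two 6 mm flanges and a 161 mm core give 6 + 161 + 6 = 173 mm.


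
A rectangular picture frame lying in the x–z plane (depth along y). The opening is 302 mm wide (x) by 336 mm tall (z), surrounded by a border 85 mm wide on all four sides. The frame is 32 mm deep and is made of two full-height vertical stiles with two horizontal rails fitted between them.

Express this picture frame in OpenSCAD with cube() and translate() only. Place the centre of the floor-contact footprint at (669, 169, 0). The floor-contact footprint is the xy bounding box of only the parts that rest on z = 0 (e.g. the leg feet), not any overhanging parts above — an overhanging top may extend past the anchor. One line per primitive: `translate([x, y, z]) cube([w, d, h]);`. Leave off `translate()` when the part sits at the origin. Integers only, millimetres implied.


translate([433, 153, 0]) cube([85, 32, 506]);
translate([820, 153, 0]) cube([85, 32, 506]);
translate([518, 153, 0]) cube([302, 32, 85]);
translate([518, 153, 421]) cube([302, 32, 85]);


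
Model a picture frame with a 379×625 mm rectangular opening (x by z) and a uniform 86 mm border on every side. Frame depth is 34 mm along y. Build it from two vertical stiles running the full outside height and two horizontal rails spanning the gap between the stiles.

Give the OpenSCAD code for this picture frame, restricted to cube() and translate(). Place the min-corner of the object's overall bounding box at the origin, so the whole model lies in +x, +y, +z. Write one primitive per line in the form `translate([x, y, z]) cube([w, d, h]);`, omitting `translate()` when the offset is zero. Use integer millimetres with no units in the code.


cube([86, 34, 797]);
translate([465, 0, 0]) cube([86, 34, 797]);
translate([86, 0, 0]) cube([379, 34, 86]);
translate([86, 0, 711]) cube([379, 34, 86]);


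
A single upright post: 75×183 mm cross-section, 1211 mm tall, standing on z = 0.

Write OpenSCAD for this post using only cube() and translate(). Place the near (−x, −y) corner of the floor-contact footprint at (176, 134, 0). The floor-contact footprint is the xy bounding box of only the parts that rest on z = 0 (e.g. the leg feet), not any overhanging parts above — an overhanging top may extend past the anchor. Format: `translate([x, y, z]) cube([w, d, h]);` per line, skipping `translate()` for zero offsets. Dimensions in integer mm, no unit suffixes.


translate([176, 134, 0]) cube([75, 183, 1211]);


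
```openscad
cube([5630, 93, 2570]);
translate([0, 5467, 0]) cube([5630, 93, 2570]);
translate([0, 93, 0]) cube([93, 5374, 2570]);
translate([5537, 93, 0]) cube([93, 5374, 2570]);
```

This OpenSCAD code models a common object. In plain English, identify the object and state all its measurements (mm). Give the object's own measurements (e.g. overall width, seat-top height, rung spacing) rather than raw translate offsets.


The wall frame of a small rectangular building: four walls, each 2570 mm tall and 93 mm thick, enclosing a footprint 5630 mm (x) by 5560 mm (y) outside-to-outside, with no floor or roof. The front and back walls (the −y and +y sides) span the full width; the two side walls fit between them.


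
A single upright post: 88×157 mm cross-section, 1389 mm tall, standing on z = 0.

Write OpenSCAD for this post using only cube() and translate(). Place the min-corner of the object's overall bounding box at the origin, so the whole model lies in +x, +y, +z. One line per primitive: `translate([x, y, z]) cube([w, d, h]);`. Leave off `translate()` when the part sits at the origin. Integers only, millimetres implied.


cube([88, 157, 1389]);


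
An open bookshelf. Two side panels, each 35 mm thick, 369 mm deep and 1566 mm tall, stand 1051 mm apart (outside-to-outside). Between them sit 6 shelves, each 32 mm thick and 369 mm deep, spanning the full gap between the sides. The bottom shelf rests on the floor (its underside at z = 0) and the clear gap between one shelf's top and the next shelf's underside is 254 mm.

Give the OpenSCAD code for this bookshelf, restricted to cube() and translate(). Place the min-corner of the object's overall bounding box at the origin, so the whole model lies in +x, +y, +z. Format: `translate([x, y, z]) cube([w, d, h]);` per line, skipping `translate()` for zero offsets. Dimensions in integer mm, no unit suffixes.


cube([35, 369, 1566]);
translate([1016, 0, 0]) cube([35, 369, 1566]);
translate([35, 0, 0]) cube([981, 369, 32]);
translate([35, 0, 286]) cube([981, 369, 32]);
translate([35, 0, 572]) cube([981, 369, 32]);
translate([35, 0, 858]) cube([981, 369, 32]);
translate([35, 0, 1144]) cube([981, 369, 32]);
translate([35, 0, 1430]) cube([981, 369, 32]);


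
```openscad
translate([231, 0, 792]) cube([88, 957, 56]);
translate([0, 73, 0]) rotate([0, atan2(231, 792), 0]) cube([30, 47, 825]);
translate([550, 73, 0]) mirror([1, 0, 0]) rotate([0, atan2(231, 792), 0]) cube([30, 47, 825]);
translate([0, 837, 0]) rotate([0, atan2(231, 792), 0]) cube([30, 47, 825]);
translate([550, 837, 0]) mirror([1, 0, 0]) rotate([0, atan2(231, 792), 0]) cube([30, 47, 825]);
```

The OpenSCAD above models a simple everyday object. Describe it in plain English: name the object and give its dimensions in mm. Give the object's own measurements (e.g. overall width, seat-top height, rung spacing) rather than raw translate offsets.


A sawhorse. A 88×957×56 mm beam (x, y, z) sits on two A-frame leg pairs. Each pair is two raked legs of 30×47 mm section (47 mm along y) splaying symmetrically in x. Each leg rises 792 mm vertically over 231 mm of horizontal reach and is 825 mm long along its own axis. Every leg's outer bottom edge rests on the floor and its outer top edge meets a bottom edge of the beam — the left legs (tilting toward +x) meet the beam's −x bottom edge, the right legs (their mirror images, tilting toward −x) meet its +x bottom edge — so the leg tops tuck under the beam, the beam's underside is 792 mm above the floor, and the feet are 550 mm apart outside-to-outside with the beam centred between them. The two leg pairs are set in 73 mm from either end of the beam.


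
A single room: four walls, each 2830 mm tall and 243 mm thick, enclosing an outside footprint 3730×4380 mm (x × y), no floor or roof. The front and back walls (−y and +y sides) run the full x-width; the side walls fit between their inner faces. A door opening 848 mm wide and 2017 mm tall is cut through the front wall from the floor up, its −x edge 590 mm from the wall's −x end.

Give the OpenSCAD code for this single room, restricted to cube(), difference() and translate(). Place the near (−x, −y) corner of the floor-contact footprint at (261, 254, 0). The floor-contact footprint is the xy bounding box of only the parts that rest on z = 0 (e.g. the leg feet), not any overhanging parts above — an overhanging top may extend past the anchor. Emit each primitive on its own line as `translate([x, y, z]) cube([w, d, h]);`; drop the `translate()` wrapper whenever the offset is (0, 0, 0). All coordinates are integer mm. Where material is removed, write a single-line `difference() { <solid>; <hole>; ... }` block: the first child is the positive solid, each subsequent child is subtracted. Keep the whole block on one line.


difference() { translate([261, 254, 0]) cube([3730, 243, 2830]); translate([851, 254, 0]) cube([848, 243, 2017]); }
translate([261, 4391, 0]) cube([3730, 243, 2830]);
translate([261, 497, 0]) cube([243, 3894, 2830]);
translate([3748, 497, 0]) cube([243, 3894, 2830]);


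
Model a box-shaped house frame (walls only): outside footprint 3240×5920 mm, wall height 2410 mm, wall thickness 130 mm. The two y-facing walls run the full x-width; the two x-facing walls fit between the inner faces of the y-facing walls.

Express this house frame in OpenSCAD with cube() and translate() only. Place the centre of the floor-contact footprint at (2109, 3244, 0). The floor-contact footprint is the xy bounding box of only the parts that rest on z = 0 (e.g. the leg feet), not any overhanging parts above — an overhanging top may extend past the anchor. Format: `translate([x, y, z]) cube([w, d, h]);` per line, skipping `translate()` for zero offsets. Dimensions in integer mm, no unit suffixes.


translate([489, 284, 0]) cube([3240, 130, 2410]);
translate([489, 6074, 0]) cube([3240, 130, 2410]);
translate([489, 414, 0]) cube([130, 5660, 2410]);
translate([3599, 414, 0]) cube([130, 5660, 2410]);


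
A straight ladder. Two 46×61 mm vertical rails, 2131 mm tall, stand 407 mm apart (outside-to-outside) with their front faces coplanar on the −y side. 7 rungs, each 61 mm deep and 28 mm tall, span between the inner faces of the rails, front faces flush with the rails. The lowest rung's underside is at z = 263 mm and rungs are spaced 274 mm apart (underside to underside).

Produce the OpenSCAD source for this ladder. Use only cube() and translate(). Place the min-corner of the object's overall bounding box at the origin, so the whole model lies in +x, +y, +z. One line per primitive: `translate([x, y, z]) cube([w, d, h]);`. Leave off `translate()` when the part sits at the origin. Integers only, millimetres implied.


cube([46, 61, 2131]);
translate([361, 0, 0]) cube([46, 61, 2131]);
translate([46, 0, 263]) cube([315, 61, 28]);
translate([46, 0, 537]) cube([315, 61, 28]);
translate([46, 0, 811]) cube([315, 61, 28]);
translate([46, 0, 1085]) cube([315, 61, 28]);
translate([46, 0, 1359]) cube([315, 61, 28]);
translate([46, 0, 1633]) cube([315, 61, 28]);
translate([46, 0, 1907]) cube([315, 61, 28]);


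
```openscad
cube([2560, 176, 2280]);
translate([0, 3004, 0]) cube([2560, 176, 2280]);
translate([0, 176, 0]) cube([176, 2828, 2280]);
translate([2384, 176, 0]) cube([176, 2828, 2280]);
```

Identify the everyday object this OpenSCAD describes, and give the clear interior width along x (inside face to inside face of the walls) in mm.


A house (or room) frame. The interior width is 2208 mm.

Four 2280 mm walls enclosing a rectangle with no floor or roof — a room or house frame. Outside width is 2560 mm and wall thickness is 176 mm, so the interior width is 2560 − 2 × 176 = 2208 mm.


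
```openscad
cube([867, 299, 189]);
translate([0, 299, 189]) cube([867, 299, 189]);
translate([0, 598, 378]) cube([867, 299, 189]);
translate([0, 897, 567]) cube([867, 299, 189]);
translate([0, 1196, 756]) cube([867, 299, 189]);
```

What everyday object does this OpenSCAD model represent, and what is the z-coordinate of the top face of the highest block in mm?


A staircase. The total rise is 945 mm.

5 identical blocks, each offset up and back from the previous — a staircase. Each step is 189 mm tall and there are 5 of them, so the total rise is 5 × 189 = 945 mm.


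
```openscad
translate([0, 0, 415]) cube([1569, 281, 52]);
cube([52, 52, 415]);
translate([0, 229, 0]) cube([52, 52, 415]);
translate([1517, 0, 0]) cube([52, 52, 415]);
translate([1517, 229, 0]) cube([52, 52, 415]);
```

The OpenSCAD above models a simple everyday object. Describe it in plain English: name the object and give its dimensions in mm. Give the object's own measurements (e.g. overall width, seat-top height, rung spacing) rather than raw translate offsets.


A bench: a 1569×281 mm seat slab, 52 mm thick, top at z = 467 mm, on four 52×52 mm square legs flush with the seat corners and standing on z = 0.


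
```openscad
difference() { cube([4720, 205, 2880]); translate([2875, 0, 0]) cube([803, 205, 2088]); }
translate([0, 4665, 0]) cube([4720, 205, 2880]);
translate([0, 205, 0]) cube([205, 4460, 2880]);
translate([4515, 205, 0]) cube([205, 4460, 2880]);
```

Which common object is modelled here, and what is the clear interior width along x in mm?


A single room. The interior width is 4310 mm.

Four walls enclosing a rectangle with a door in the front wall — a room. Outside width 4720 minus two 205 mm walls gives 4310 mm.


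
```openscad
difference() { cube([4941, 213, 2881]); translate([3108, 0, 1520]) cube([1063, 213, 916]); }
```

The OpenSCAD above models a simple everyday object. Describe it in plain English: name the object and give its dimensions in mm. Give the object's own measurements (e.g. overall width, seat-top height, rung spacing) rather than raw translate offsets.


A wall 4941 mm long (x), 213 mm thick (y), 2881 mm tall, with a rectangular window opening cut through it. The opening is 1063 mm wide and 916 mm tall; its sill is at z = 1520 mm and its near (−x) edge is 3108 mm from the wall's −x end. The opening passes through the full wall thickness.


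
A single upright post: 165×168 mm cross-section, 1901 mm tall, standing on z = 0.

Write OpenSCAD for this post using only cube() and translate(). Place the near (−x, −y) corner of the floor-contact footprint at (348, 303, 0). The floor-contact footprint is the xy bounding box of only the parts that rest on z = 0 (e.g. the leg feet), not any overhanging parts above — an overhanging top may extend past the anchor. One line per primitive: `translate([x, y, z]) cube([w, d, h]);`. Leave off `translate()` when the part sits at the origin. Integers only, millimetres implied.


translate([348, 303, 0]) cube([165, 168, 1901]);


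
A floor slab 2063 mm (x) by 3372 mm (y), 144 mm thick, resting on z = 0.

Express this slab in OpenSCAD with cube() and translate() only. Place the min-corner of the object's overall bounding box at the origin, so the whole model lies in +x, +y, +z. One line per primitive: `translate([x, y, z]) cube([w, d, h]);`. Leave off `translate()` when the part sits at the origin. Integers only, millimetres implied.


cube([2063, 3372, 144]);


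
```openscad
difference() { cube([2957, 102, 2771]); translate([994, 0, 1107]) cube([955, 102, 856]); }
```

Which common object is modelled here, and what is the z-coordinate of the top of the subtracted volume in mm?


A wall with a window opening. The window head height is 1963 mm.

A wall with a rectangular opening subtracted — a window. Sill at z = 1107, opening 856 mm tall, so the head is at 1107 + 856 = 1963 mm.


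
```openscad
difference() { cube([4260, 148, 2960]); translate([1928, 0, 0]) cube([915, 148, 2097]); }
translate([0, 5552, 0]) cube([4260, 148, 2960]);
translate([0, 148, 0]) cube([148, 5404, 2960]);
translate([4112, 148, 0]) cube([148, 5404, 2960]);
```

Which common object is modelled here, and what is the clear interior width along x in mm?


A single room. The interior width is 3964 mm.

Four walls enclosing a rectangle with a door in the front wall — a room. Outside width 4260 minus two 148 mm walls gives 3964 mm.


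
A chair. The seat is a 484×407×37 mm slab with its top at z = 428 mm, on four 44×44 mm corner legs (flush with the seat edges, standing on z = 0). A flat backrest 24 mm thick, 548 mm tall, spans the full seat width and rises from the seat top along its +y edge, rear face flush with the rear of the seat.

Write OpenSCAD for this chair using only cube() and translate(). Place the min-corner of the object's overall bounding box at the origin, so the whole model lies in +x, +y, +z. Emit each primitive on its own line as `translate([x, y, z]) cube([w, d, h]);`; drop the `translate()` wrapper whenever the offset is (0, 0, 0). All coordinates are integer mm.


translate([0, 0, 391]) cube([484, 407, 37]);
cube([44, 44, 391]);
translate([440, 0, 0]) cube([44, 44, 391]);
translate([0, 363, 0]) cube([44, 44, 391]);
translate([440, 363, 0]) cube([44, 44, 391]);
translate([0, 383, 428]) cube([484, 24, 548]);


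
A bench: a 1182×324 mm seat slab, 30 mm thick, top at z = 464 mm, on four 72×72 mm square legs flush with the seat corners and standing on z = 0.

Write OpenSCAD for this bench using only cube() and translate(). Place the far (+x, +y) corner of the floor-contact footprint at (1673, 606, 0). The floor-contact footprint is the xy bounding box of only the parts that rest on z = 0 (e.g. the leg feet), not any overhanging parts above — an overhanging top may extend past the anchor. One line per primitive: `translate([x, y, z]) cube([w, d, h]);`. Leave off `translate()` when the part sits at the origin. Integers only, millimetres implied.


translate([491, 282, 434]) cube([1182, 324, 30]);
translate([491, 282, 0]) cube([72, 72, 434]);
translate([491, 534, 0]) cube([72, 72, 434]);
translate([1601, 282, 0]) cube([72, 72, 434]);
translate([1601, 534, 0]) cube([72, 72, 434]);


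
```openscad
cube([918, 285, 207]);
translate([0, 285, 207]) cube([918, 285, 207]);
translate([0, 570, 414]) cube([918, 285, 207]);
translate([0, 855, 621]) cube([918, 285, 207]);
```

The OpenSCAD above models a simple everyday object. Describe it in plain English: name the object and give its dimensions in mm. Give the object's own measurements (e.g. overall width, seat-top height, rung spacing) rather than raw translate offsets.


A straight staircase of 4 solid steps. Each step is 918 mm wide (x), 285 mm deep (y, the going) and 207 mm tall (the rise). The first step rests on the floor; each subsequent step sits one going further in +y and one rise higher in +z, directly behind and above the previous step with no overlap.


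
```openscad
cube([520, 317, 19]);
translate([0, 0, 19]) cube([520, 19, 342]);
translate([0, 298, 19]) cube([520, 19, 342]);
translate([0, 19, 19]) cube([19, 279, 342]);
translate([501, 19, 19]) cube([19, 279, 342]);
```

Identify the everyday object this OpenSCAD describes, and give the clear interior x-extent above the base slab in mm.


An open box. The internal width is 482 mm.

A 520×317 base slab with four walls standing on it — an open box. The base is 520 mm wide and the walls are 19 mm thick, so the internal width is 520 − 2 × 19 = 482 mm.


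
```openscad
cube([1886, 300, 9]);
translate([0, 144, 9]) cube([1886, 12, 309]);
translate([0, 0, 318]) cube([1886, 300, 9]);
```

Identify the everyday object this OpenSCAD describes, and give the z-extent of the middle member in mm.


An I-beam. The web height is 309 mm.

Two wide flanges with a thin centred web — an I-beam. Overall 327 mm minus two 9 mm flanges gives a web of 327 − 2·9 = 309 mm.


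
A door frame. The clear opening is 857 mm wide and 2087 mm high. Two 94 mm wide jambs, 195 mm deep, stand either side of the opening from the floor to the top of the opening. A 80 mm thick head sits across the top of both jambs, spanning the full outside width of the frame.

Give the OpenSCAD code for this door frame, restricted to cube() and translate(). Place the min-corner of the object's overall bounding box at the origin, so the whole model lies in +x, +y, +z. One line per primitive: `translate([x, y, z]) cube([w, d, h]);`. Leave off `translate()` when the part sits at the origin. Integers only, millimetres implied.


cube([94, 195, 2087]);
translate([951, 0, 0]) cube([94, 195, 2087]);
translate([0, 0, 2087]) cube([1045, 195, 80]);


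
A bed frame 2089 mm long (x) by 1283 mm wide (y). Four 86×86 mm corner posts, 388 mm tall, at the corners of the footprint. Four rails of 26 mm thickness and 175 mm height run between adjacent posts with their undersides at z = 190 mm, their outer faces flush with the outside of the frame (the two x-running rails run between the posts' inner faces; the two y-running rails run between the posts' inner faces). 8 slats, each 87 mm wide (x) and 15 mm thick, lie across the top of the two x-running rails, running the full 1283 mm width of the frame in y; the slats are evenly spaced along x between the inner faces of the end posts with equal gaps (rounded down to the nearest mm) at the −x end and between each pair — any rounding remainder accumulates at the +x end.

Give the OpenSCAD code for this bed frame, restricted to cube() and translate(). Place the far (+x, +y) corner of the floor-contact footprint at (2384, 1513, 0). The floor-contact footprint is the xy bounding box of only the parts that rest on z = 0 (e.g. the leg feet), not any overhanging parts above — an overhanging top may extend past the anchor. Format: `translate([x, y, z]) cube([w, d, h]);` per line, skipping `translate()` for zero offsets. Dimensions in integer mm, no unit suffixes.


translate([295, 230, 0]) cube([86, 86, 388]);
translate([295, 1427, 0]) cube([86, 86, 388]);
translate([2298, 230, 0]) cube([86, 86, 388]);
translate([2298, 1427, 0]) cube([86, 86, 388]);
translate([381, 230, 190]) cube([1917, 26, 175]);
translate([381, 1487, 190]) cube([1917, 26, 175]);
translate([295, 316, 190]) cube([26, 1111, 175]);
translate([2358, 316, 190]) cube([26, 1111, 175]);
translate([516, 230, 365]) cube([87, 1283, 15]);
translate([738, 230, 365]) cube([87, 1283, 15]);
translate([960, 230, 365]) cube([87, 1283, 15]);
translate([1182, 230, 365]) cube([87, 1283, 15]);
translate([1404, 230, 365]) cube([87, 1283, 15]);
translate([1626, 230, 365]) cube([87, 1283, 15]);
translate([1848, 230, 365]) cube([87, 1283, 15]);
translate([2070, 230, 365]) cube([87, 1283, 15]);


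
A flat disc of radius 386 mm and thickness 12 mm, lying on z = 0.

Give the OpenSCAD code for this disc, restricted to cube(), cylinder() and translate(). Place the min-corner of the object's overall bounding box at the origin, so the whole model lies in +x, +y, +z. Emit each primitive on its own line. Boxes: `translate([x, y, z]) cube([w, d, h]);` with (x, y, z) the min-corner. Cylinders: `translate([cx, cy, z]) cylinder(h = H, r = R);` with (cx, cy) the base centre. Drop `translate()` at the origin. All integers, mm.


translate([386, 386, 0]) cylinder(h = 12, r = 386);


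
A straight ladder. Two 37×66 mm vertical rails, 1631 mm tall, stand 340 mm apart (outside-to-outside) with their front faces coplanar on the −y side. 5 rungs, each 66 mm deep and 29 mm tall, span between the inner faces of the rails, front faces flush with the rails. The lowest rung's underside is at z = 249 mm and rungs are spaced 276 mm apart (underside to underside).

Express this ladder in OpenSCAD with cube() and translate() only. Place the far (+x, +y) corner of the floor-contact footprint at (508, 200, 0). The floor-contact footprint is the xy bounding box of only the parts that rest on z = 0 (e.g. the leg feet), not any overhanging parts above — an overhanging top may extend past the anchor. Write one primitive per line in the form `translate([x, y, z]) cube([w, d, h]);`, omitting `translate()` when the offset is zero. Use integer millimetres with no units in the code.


// rung span = 340 - 2*37 = 266
// rung[k] z = 249 + k*276
translate([168, 134, 0]) cube([37, 66, 1631]);
translate([471, 134, 0]) cube([37, 66, 1631]);
translate([205, 134, 249]) cube([266, 66, 29]);
translate([205, 134, 525]) cube([266, 66, 29]);
translate([205, 134, 801]) cube([266, 66, 29]);
translate([205, 134, 1077]) cube([266, 66, 29]);
translate([205, 134, 1353]) cube([266, 66, 29]);


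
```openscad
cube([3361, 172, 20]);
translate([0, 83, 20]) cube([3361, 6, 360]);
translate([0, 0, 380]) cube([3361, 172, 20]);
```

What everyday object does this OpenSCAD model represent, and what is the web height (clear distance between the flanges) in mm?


An I-beam. The web height is 360 mm.

Two wide flanges with a thin centred web — an I-beam. Overall 400 mm minus two 20 mm flanges gives a web of 400 − 2·20 = 360 mm.


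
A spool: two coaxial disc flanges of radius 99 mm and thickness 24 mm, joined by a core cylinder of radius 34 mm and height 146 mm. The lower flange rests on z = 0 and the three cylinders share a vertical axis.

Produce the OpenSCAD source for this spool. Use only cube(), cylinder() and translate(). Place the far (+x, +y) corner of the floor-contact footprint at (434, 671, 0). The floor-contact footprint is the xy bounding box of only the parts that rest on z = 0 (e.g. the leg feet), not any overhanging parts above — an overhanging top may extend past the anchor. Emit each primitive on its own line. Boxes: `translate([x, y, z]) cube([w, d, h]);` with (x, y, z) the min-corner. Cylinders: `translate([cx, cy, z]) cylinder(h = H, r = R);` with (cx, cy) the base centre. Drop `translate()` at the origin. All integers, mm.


translate([335, 572, 0]) cylinder(h = 24, r = 99);
translate([335, 572, 24]) cylinder(h = 146, r = 34);
translate([335, 572, 170]) cylinder(h = 24, r = 99);


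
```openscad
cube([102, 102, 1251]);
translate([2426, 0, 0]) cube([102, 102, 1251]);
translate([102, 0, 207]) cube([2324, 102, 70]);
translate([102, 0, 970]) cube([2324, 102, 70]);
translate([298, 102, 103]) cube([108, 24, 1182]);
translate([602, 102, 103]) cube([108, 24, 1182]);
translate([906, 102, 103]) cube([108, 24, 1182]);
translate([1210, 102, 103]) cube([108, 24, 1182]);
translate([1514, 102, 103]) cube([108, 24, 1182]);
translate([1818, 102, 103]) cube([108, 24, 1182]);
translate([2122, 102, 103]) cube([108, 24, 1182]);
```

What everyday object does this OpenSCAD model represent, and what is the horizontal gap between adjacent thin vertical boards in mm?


A fence section. The picket gap is 196 mm.

Two posts, two rails, 7 pickets — a fence section. Span 2324 mm holds 7 pickets of 108 mm with 8 equal gaps: ⌊(2324 − 7·108) / 8⌋ = 196 mm.


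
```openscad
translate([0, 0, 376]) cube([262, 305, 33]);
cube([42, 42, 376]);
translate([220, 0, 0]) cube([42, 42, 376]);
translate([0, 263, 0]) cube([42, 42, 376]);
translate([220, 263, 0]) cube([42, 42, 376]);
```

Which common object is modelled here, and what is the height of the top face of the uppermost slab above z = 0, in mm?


A stool. The seat height is 409 mm.

A 262×305×33 slab at z = 376 on four corner posts — a stool. The seat top is 376 + 33 = 409 mm.


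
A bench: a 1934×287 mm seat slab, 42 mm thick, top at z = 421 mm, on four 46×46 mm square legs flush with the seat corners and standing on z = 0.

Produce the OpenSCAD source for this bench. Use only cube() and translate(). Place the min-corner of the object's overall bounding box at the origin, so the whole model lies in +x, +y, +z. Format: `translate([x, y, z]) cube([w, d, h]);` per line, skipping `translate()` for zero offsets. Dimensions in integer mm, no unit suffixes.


// leg_h = 421 − 42 = 379
translate([0, 0, 379]) cube([1934, 287, 42]);
cube([46, 46, 379]);
translate([0, 241, 0]) cube([46, 46, 379]);
translate([1888, 0, 0]) cube([46, 46, 379]);
translate([1888, 241, 0]) cube([46, 46, 379]);


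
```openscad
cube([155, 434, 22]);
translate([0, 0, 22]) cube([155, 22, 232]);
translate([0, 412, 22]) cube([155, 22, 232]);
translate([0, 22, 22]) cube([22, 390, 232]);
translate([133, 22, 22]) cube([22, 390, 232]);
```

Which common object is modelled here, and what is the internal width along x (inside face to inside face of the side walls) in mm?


An open box. The internal width is 111 mm.

A 155×434 base slab with four walls standing on it — an open box. The base is 155 mm wide and the walls are 22 mm thick, so the internal width is 155 − 2 × 22 = 111 mm.


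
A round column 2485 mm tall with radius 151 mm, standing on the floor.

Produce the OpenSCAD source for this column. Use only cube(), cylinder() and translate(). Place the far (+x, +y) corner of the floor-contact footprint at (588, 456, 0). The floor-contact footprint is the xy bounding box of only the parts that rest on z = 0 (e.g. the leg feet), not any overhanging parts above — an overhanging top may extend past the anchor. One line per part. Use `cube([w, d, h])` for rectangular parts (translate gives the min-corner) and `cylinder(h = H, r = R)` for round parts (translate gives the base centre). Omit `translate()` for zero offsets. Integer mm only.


translate([437, 305, 0]) cylinder(h = 2485, r = 151);


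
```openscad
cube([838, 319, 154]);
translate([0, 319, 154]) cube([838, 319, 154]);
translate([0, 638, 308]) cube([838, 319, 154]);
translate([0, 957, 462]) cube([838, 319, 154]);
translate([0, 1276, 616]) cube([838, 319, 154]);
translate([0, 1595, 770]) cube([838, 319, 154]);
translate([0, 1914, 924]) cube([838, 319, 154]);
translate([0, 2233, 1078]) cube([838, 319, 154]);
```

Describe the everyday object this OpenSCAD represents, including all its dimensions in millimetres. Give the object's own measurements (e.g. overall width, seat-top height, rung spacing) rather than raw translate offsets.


A straight staircase of 8 solid steps. Each step is 838 mm wide (x), 319 mm deep (y, the going) and 154 mm tall (the rise). The first step rests on the floor; each subsequent step sits one going further in +y and one rise higher in +z, directly behind and above the previous step with no overlap.


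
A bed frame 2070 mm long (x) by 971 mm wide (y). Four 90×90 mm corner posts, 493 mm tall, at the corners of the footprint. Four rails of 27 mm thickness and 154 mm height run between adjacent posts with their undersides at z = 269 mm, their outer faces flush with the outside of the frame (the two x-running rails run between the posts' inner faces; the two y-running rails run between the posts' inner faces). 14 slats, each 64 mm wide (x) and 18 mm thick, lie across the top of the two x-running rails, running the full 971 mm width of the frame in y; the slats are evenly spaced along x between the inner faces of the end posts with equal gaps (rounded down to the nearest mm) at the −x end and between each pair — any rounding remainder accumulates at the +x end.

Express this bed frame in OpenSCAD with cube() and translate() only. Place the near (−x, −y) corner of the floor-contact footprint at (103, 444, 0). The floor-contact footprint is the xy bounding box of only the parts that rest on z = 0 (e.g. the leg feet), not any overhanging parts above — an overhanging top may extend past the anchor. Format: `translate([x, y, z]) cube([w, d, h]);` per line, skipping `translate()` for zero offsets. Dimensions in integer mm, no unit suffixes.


translate([103, 444, 0]) cube([90, 90, 493]);
translate([103, 1325, 0]) cube([90, 90, 493]);
translate([2083, 444, 0]) cube([90, 90, 493]);
translate([2083, 1325, 0]) cube([90, 90, 493]);
translate([193, 444, 269]) cube([1890, 27, 154]);
translate([193, 1388, 269]) cube([1890, 27, 154]);
translate([103, 534, 269]) cube([27, 791, 154]);
translate([2146, 534, 269]) cube([27, 791, 154]);
translate([259, 444, 423]) cube([64, 971, 18]);
translate([389, 444, 423]) cube([64, 971, 18]);
translate([519, 444, 423]) cube([64, 971, 18]);
translate([649, 444, 423]) cube([64, 971, 18]);
translate([779, 444, 423]) cube([64, 971, 18]);
translate([909, 444, 423]) cube([64, 971, 18]);
translate([1039, 444, 423]) cube([64, 971, 18]);
translate([1169, 444, 423]) cube([64, 971, 18]);
translate([1299, 444, 423]) cube([64, 971, 18]);
translate([1429, 444, 423]) cube([64, 971, 18]);
translate([1559, 444, 423]) cube([64, 971, 18]);
translate([1689, 444, 423]) cube([64, 971, 18]);
translate([1819, 444, 423]) cube([64, 971, 18]);
translate([1949, 444, 423]) cube([64, 971, 18]);


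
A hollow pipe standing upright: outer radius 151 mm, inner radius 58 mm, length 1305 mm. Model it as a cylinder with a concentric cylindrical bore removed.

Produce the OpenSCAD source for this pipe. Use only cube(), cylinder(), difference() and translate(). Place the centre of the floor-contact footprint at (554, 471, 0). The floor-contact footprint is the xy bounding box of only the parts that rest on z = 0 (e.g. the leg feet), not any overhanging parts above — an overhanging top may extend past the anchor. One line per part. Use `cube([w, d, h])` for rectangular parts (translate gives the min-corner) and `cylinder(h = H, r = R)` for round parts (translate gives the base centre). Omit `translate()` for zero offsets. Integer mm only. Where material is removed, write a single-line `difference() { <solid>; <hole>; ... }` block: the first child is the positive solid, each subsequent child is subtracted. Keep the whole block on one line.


difference() { translate([554, 471, 0]) cylinder(h = 1305, r = 151); translate([554, 471, 0]) cylinder(h = 1305, r = 58); }
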